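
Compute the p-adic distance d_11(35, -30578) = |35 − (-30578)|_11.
d_11(35, -30578) = 1/1331

Step 1 — x − y = 35 − (-30578) = 30613. Step 2 — v_11(30613) = 3 (factor: 30613 = (11^3 · 23); the sign does not affect v_p). Step 3 — |x − y|_11 = 11^{-3} = 1/1331.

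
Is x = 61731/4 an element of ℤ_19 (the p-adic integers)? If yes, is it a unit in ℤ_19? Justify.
x ∈ ℤ_19 but not a unit; v_19(x) = 3 > 0

ℤ_19 = {x ∈ ℚ_19 : v_19(x) ≥ 0} and ℤ_19^× = {x ∈ ℤ_19 : v_19(x) = 0}. Here v_19(61731/4) = v_19(num) − v_19(den) = 3; compare against these criteria.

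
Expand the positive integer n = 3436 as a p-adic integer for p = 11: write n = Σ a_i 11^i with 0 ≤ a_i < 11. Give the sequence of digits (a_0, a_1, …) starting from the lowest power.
(a_0, a_1, …) = (4, 4, 6, 2)

Repeated division by 11 gives the digits low-to-high: 3436 = 4 + 4·11^1 + 6·11^2 + 2·11^3. Digit sequence: (4, 4, 6, 2).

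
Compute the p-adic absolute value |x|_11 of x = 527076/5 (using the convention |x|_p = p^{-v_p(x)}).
|527076/5|_11 = 1/14641

Step 1 — compute v_11(x) by factoring powers of 11 out of the numerator and denominator: v_11(527076/5) = 4. Step 2 — apply |x|_p = p^{-v_p(x)} = 11^{-4} = 1/14641.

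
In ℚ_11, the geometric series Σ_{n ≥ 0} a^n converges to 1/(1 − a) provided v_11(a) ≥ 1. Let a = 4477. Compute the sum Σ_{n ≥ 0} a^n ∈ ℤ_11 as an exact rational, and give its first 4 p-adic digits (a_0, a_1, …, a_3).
Σ a^n = 1/(1 − a) = -1/4476;  first 4 digits = (1, 0, 4, 3)

v_11(a) = 2 ≥ 1, so the series converges in ℤ_11 to 1/(1 − a) = 1/(1 − 4477) = -1/4476. Expand this rational in ℤ_11: compute digits iteratively via d_i = x_i mod 11, x_{i+1} = (x_i − d_i)/11. The first 4 digits are (1, 0, 4, 3).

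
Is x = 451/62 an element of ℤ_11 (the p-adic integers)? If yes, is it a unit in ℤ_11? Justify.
x ∈ ℤ_11 but not a unit; v_11(x) = 1 > 0

ℤ_11 = {x ∈ ℚ_11 : v_11(x) ≥ 0} and ℤ_11^× = {x ∈ ℤ_11 : v_11(x) = 0}. Here v_11(451/62) = v_11(num) − v_11(den) = 1; compare against these criteria.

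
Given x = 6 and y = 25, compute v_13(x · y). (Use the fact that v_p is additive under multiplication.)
v_13(150) = 0

v_p(x) = 0 (factor: 6 = 13^0 · 6); v_p(y) = 0 (factor: 25 = 13^0 · 25). Additivity: v_p(xy) = v_p(x) + v_p(y) = 0 + 0 = 0. (Direct check: xy = 150 = 13^0 · (150).)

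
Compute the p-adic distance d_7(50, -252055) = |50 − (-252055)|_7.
d_7(50, -252055) = 1/16807

Step 1 — x − y = 50 − (-252055) = 252105. Step 2 — v_7(252105) = 5 (factor: 252105 = (7^5 · 15); the sign does not affect v_p). Step 3 — |x − y|_7 = 7^{-5} = 1/16807.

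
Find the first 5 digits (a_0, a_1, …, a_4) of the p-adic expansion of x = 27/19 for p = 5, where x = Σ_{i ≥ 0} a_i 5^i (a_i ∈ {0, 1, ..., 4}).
(a_0, …, a_4) = (3, 1, 0, 1, 4)

v_5(27/19) = 0 (numerator and denominator both coprime to 5), so x ∈ ℤ_5^×. Compute digits iteratively via a_i = x_i mod 5, x_{i+1} = (x_i − a_i)/5, with x_0 = x:
  x_0 = 27/19;  a_0 = 3;  x_1 = (x_0 − 3)/5 = -6/19
  x_1 = -6/19;  a_1 = 1;  x_2 = (x_1 − 1)/5 = -5/19
  x_2 = -5/19;  a_2 = 0;  x_3 = (x_2 − 0)/5 = -1/19
  x_3 = -1/19;  a_3 = 1;  x_4 = (x_3 − 1)/5 = -4/19
  x_4 = -4/19;  a_4 = 4;  x_5 = (x_4 − 4)/5 = -16/19
Digits: (3, 1, 0, 1, 4).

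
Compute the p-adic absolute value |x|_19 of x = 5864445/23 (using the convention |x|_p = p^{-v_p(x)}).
|5864445/23|_19 = 1/130321

Step 1 — compute v_19(x) by factoring powers of 19 out of the numerator and denominator: v_19(5864445/23) = 4. Step 2 — apply |x|_p = p^{-v_p(x)} = 19^{-4} = 1/130321.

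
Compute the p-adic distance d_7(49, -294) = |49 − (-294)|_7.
d_7(49, -294) = 1/343

Step 1 — x − y = 49 − (-294) = 343. Step 2 — v_7(343) = 3 (factor: 343 = (7^3 · 1); the sign does not affect v_p). Step 3 — |x − y|_7 = 7^{-3} = 1/343.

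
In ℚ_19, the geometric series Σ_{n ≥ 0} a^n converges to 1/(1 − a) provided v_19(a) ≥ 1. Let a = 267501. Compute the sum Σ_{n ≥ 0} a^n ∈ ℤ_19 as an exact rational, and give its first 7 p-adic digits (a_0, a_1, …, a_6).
Σ a^n = 1/(1 − a) = -1/267500;  first 7 digits = (1, 0, 0, 1, 2, 0, 1)

v_19(a) = 3 ≥ 1, so the series converges in ℤ_19 to 1/(1 − a) = 1/(1 − 267501) = -1/267500. Expand this rational in ℤ_19: compute digits iteratively via d_i = x_i mod 19, x_{i+1} = (x_i − d_i)/19. The first 7 digits are (1, 0, 0, 1, 2, 0, 1).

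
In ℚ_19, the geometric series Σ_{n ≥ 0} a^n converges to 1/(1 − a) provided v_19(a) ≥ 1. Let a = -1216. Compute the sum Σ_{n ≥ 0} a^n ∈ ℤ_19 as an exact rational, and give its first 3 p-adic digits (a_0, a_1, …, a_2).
Σ a^n = 1/(1 − a) = 1/1217;  first 3 digits = (1, 12, 7)

v_19(a) = 1 ≥ 1, so the series converges in ℤ_19 to 1/(1 − a) = 1/(1 − (-1216)) = 1/1217. Expand this rational in ℤ_19: compute digits iteratively via d_i = x_i mod 19, x_{i+1} = (x_i − d_i)/19. The first 3 digits are (1, 12, 7).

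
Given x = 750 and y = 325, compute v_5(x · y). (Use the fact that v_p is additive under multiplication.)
v_5(243750) = 5

v_p(x) = 3 (factor: 750 = 5^3 · 6); v_p(y) = 2 (factor: 325 = 5^2 · 13). Additivity: v_p(xy) = v_p(x) + v_p(y) = 3 + 2 = 5. (Direct check: xy = 243750 = 5^5 · (78).)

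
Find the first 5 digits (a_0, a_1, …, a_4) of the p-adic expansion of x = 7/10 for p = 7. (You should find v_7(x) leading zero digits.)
(a_0, …, a_4) = (0, 5, 0, 2, 6)

v_7(7/10) = 1, so a_0 = ... = a_0 = 0. Factor out: x = 7^1 · u with u = 1/10 a unit in ℤ_7. Expand u iteratively via a_{v+i} = u_i mod 7, u_{i+1} = (u_i − a_{v+i})/7:
  u_0 = 1/10;  a_1 = 5;  u_1 = (u_0 − 5)/7 = -7/10
  u_1 = -7/10;  a_2 = 0;  u_2 = (u_1 − 0)/7 = -1/10
  u_2 = -1/10;  a_3 = 2;  u_3 = (u_2 − 2)/7 = -3/10
  u_3 = -3/10;  a_4 = 6;  u_4 = (u_3 − 6)/7 = -9/10
Digits: (0, 5, 0, 2, 6).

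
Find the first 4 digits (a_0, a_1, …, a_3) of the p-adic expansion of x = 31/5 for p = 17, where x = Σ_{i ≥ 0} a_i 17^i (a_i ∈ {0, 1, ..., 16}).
(a_0, …, a_3) = (13, 3, 10, 13)

v_17(31/5) = 0 (numerator and denominator both coprime to 17), so x ∈ ℤ_17^×. Compute digits iteratively via a_i = x_i mod 17, x_{i+1} = (x_i − a_i)/17, with x_0 = x:
  x_0 = 31/5;  a_0 = 13;  x_1 = (x_0 − 13)/17 = -2/5
  x_1 = -2/5;  a_1 = 3;  x_2 = (x_1 − 3)/17 = -1/5
  x_2 = -1/5;  a_2 = 10;  x_3 = (x_2 − 10)/17 = -3/5
  x_3 = -3/5;  a_3 = 13;  x_4 = (x_3 − 13)/17 = -4/5
Digits: (13, 3, 10, 13).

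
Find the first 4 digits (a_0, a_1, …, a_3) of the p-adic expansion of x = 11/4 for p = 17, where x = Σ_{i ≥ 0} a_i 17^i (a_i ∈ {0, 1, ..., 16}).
(a_0, …, a_3) = (7, 4, 4, 4)

v_17(11/4) = 0 (numerator and denominator both coprime to 17), so x ∈ ℤ_17^×. Compute digits iteratively via a_i = x_i mod 17, x_{i+1} = (x_i − a_i)/17, with x_0 = x:
  x_0 = 11/4;  a_0 = 7;  x_1 = (x_0 − 7)/17 = -1/4
  x_1 = -1/4;  a_1 = 4;  x_2 = (x_1 − 4)/17 = -1/4
  x_2 = -1/4;  a_2 = 4;  x_3 = (x_2 − 4)/17 = -1/4
  x_3 = -1/4;  a_3 = 4;  x_4 = (x_3 − 4)/17 = -1/4
Digits: (7, 4, 4, 4).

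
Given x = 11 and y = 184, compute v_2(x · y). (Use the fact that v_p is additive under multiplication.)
v_2(2024) = 3

v_p(x) = 0 (factor: 11 = 2^0 · 11); v_p(y) = 3 (factor: 184 = 2^3 · 23). Additivity: v_p(xy) = v_p(x) + v_p(y) = 0 + 3 = 3. (Direct check: xy = 2024 = 2^3 · (253).)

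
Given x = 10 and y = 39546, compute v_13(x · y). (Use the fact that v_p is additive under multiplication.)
v_13(395460) = 3

v_p(x) = 0 (factor: 10 = 13^0 · 10); v_p(y) = 3 (factor: 39546 = 13^3 · 18). Additivity: v_p(xy) = v_p(x) + v_p(y) = 0 + 3 = 3. (Direct check: xy = 395460 = 13^3 · (180).)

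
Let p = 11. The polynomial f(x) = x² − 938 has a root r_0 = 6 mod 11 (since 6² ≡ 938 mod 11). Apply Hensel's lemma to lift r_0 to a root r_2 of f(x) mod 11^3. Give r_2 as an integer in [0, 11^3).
r_2 = 1271 (mod 1331)

Hensel's recurrence: r_{i+1} = r_i − f(r_i)·(f′(r_i))^{-1} mod 11^{i+2}, with f′(x) = 2x. Iterate:
  r_0 = 6 (mod 11)
  r_1 = 61 (mod 121)
  r_2 = 1271 (mod 1331)
Final: r_2 = 1271, and one checks f(r_2) ≡ 0 mod 11^3.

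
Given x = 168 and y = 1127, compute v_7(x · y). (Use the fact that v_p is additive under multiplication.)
v_7(189336) = 3

v_p(x) = 1 (factor: 168 = 7^1 · 24); v_p(y) = 2 (factor: 1127 = 7^2 · 23). Additivity: v_p(xy) = v_p(x) + v_p(y) = 1 + 2 = 3. (Direct check: xy = 189336 = 7^3 · (552).)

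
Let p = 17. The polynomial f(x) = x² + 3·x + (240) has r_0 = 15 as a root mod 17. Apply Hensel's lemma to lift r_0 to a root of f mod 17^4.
r_3 = 42141 (mod 83521)

Hensel: r_{i+1} = r_i − f(r_i)·(f′(r_i))^{-1} mod 17^{i+2}, f′(x) = 2x + 3. Iterate:
  r_0 = 15 (mod 17)
  r_1 = 236 (mod 289)
  r_2 = 2837 (mod 4913)
  r_3 = 42141 (mod 83521)
Final: r = 42141 satisfies f(r) ≡ 0 mod 17^4.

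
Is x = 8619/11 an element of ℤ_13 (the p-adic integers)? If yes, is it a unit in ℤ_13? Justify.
x ∈ ℤ_13 but not a unit; v_13(x) = 2 > 0

ℤ_13 = {x ∈ ℚ_13 : v_13(x) ≥ 0} and ℤ_13^× = {x ∈ ℤ_13 : v_13(x) = 0}. Here v_13(8619/11) = v_13(num) − v_13(den) = 2; compare against these criteria.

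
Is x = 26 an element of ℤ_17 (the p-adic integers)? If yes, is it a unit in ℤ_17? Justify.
x ∈ ℤ_17^× (unit); v_17(x) = 0

ℤ_17 = {x ∈ ℚ_17 : v_17(x) ≥ 0} and ℤ_17^× = {x ∈ ℤ_17 : v_17(x) = 0}. Here v_17(26) = v_17(num) − v_17(den) = 0; compare against these criteria.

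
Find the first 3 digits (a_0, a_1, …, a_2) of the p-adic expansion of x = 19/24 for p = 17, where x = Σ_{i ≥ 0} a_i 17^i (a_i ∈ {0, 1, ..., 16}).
(a_0, …, a_2) = (10, 3, 9)

v_17(19/24) = 0 (numerator and denominator both coprime to 17), so x ∈ ℤ_17^×. Compute digits iteratively via a_i = x_i mod 17, x_{i+1} = (x_i − a_i)/17, with x_0 = x:
  x_0 = 19/24;  a_0 = 10;  x_1 = (x_0 − 10)/17 = -13/24
  x_1 = -13/24;  a_1 = 3;  x_2 = (x_1 − 3)/17 = -5/24
  x_2 = -5/24;  a_2 = 9;  x_3 = (x_2 − 9)/17 = -13/24
Digits: (10, 3, 9).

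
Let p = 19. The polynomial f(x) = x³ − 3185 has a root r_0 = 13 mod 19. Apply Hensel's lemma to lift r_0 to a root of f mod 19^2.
r_1 = 89 (mod 361)

Hensel: r_{i+1} = r_i − f(r_i)/f′(r_i) mod 19^{i+2}, where f′(x) = 3x². Iterate:
  r_0 = 13 (mod 19)
  r_1 = 89 (mod 361)
Final: r = 89 with f(r) ≡ 0 mod 19^2.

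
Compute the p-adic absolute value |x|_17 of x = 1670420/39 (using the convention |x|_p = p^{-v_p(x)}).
|1670420/39|_17 = 1/83521

Step 1 — compute v_17(x) by factoring powers of 17 out of the numerator and denominator: v_17(1670420/39) = 4. Step 2 — apply |x|_p = p^{-v_p(x)} = 17^{-4} = 1/83521.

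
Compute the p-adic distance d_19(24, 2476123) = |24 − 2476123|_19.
d_19(24, 2476123) = 1/2476099

Step 1 — x − y = 24 − 2476123 = -2476099. Step 2 — v_19(-2476099) = 5 (factor: -2476099 = −(19^5 · 1); the sign does not affect v_p). Step 3 — |x − y|_19 = 19^{-5} = 1/2476099.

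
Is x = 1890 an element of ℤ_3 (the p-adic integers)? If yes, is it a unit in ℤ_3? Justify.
x ∈ ℤ_3 but not a unit; v_3(x) = 3 > 0

ℤ_3 = {x ∈ ℚ_3 : v_3(x) ≥ 0} and ℤ_3^× = {x ∈ ℤ_3 : v_3(x) = 0}. Here v_3(1890) = v_3(num) − v_3(den) = 3; compare against these criteria.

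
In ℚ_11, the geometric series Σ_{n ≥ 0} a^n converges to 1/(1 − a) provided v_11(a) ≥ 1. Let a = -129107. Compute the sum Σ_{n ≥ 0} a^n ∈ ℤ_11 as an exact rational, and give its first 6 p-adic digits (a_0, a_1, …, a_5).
Σ a^n = 1/(1 − a) = 1/129108;  first 6 digits = (1, 0, 0, 2, 2, 10)

v_11(a) = 3 ≥ 1, so the series converges in ℤ_11 to 1/(1 − a) = 1/(1 − (-129107)) = 1/129108. Expand this rational in ℤ_11: compute digits iteratively via d_i = x_i mod 11, x_{i+1} = (x_i − d_i)/11. The first 6 digits are (1, 0, 0, 2, 2, 10).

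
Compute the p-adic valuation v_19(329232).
v_19(329232) = 3

v_19(n) is the largest exponent k such that 19^k divides n. Factor out: 329232 = 19^3 · 48. (Sign doesn't affect v_p.) So v_19(329232) = 3.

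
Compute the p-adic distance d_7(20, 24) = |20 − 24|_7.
d_7(20, 24) = 1

Step 1 — x − y = 20 − 24 = -4. Step 2 — v_7(-4) = 0 (factor: -4 = −(7^0 · 4); the sign does not affect v_p). Step 3 — |x − y|_7 = 7^{0} = 1.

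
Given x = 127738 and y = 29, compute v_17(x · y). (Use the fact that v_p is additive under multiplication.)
v_17(3704402) = 3

v_p(x) = 3 (factor: 127738 = 17^3 · 26); v_p(y) = 0 (factor: 29 = 17^0 · 29). Additivity: v_p(xy) = v_p(x) + v_p(y) = 3 + 0 = 3. (Direct check: xy = 3704402 = 17^3 · (754).)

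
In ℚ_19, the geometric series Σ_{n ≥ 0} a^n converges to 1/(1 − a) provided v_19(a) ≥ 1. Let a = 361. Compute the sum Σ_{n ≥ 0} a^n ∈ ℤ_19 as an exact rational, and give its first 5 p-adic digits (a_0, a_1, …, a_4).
Σ a^n = 1/(1 − a) = -1/360;  first 5 digits = (1, 0, 1, 0, 1)

v_19(a) = 2 ≥ 1, so the series converges in ℤ_19 to 1/(1 − a) = 1/(1 − 361) = -1/360. Expand this rational in ℤ_19: compute digits iteratively via d_i = x_i mod 19, x_{i+1} = (x_i − d_i)/19. The first 5 digits are (1, 0, 1, 0, 1).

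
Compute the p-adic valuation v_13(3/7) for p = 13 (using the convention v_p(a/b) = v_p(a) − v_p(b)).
v_13(3/7) = 0

Factor powers of 13 from the numerator and denominator of the reduced fraction: 3 = 13^0 · 3 and 7 = 13^0 · 7. Apply v_p(a/b) = v_p(a) − v_p(b): v_13(3/7) = 0 − 0 = 0.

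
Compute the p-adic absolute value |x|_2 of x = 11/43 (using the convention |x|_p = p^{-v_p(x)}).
|11/43|_2 = 1

Step 1 — compute v_2(x) by factoring powers of 2 out of the numerator and denominator: v_2(11/43) = 0. Step 2 — apply |x|_p = p^{-v_p(x)} = 2^{0} = 1.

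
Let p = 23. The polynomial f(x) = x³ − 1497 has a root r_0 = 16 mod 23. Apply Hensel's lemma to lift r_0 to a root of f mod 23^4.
r_3 = 84426 (mod 279841)

Hensel: r_{i+1} = r_i − f(r_i)/f′(r_i) mod 23^{i+2}, where f′(x) = 3x². Iterate:
  r_0 = 16 (mod 23)
  r_1 = 315 (mod 529)
  r_2 = 11424 (mod 12167)
  r_3 = 84426 (mod 279841)
Final: r = 84426 with f(r) ≡ 0 mod 23^4.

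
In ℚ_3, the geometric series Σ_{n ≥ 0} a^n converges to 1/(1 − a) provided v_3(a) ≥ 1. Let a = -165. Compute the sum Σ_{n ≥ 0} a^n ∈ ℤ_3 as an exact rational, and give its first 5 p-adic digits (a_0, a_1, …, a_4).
Σ a^n = 1/(1 − a) = 1/166;  first 5 digits = (1, 2, 0, 2, 1)

v_3(a) = 1 ≥ 1, so the series converges in ℤ_3 to 1/(1 − a) = 1/(1 − (-165)) = 1/166. Expand this rational in ℤ_3: compute digits iteratively via d_i = x_i mod 3, x_{i+1} = (x_i − d_i)/3. The first 5 digits are (1, 2, 0, 2, 1).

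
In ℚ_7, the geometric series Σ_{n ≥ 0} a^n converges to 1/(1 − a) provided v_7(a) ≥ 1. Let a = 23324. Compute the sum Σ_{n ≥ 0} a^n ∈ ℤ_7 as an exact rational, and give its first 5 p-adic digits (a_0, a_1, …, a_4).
Σ a^n = 1/(1 − a) = -1/23323;  first 5 digits = (1, 0, 0, 5, 2)

v_7(a) = 3 ≥ 1, so the series converges in ℤ_7 to 1/(1 − a) = 1/(1 − 23324) = -1/23323. Expand this rational in ℤ_7: compute digits iteratively via d_i = x_i mod 7, x_{i+1} = (x_i − d_i)/7. The first 5 digits are (1, 0, 0, 5, 2).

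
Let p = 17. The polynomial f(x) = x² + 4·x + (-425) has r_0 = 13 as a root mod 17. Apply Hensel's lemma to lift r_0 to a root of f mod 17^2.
r_1 = 251 (mod 289)

Hensel: r_{i+1} = r_i − f(r_i)·(f′(r_i))^{-1} mod 17^{i+2}, f′(x) = 2x + 4. Iterate:
  r_0 = 13 (mod 17)
  r_1 = 251 (mod 289)
Final: r = 251 satisfies f(r) ≡ 0 mod 17^2.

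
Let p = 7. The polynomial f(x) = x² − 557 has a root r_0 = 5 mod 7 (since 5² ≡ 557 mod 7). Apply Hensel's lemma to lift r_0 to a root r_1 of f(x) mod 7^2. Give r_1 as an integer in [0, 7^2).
r_1 = 19 (mod 49)

Hensel's recurrence: r_{i+1} = r_i − f(r_i)·(f′(r_i))^{-1} mod 7^{i+2}, with f′(x) = 2x. Iterate:
  r_0 = 5 (mod 7)
  r_1 = 19 (mod 49)
Final: r_1 = 19, and one checks f(r_1) ≡ 0 mod 7^2.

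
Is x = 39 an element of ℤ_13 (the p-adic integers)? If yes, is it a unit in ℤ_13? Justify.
x ∈ ℤ_13 but not a unit; v_13(x) = 1 > 0

ℤ_13 = {x ∈ ℚ_13 : v_13(x) ≥ 0} and ℤ_13^× = {x ∈ ℤ_13 : v_13(x) = 0}. Here v_13(39) = v_13(num) − v_13(den) = 1; compare against these criteria.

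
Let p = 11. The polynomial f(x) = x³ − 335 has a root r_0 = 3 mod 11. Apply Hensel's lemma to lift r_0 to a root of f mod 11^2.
r_1 = 113 (mod 121)

Hensel: r_{i+1} = r_i − f(r_i)/f′(r_i) mod 11^{i+2}, where f′(x) = 3x². Iterate:
  r_0 = 3 (mod 11)
  r_1 = 113 (mod 121)
Final: r = 113 with f(r) ≡ 0 mod 11^2.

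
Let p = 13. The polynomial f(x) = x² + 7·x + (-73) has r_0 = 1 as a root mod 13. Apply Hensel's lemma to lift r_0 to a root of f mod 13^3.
r_2 = 1886 (mod 2197)

Hensel: r_{i+1} = r_i − f(r_i)·(f′(r_i))^{-1} mod 13^{i+2}, f′(x) = 2x + 7. Iterate:
  r_0 = 1 (mod 13)
  r_1 = 27 (mod 169)
  r_2 = 1886 (mod 2197)
Final: r = 1886 satisfies f(r) ≡ 0 mod 13^3.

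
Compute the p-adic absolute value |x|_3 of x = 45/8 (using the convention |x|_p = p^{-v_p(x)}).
|45/8|_3 = 1/9

Step 1 — compute v_3(x) by factoring powers of 3 out of the numerator and denominator: v_3(45/8) = 2. Step 2 — apply |x|_p = p^{-v_p(x)} = 3^{-2} = 1/9.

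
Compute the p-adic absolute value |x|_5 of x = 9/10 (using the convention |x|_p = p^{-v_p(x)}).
|9/10|_5 = 5

Step 1 — compute v_5(x) by factoring powers of 5 out of the numerator and denominator: v_5(9/10) = -1. Step 2 — apply |x|_p = p^{-v_p(x)} = 5^{1} = 5.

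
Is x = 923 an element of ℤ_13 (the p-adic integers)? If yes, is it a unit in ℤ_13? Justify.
x ∈ ℤ_13 but not a unit; v_13(x) = 1 > 0

ℤ_13 = {x ∈ ℚ_13 : v_13(x) ≥ 0} and ℤ_13^× = {x ∈ ℤ_13 : v_13(x) = 0}. Here v_13(923) = v_13(num) − v_13(den) = 1; compare against these criteria.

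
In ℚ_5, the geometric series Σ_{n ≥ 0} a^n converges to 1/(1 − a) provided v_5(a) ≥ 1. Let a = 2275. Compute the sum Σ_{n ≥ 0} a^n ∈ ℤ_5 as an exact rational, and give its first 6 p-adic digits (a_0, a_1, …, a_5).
Σ a^n = 1/(1 − a) = -1/2274;  first 6 digits = (1, 0, 1, 3, 4, 1)

v_5(a) = 2 ≥ 1, so the series converges in ℤ_5 to 1/(1 − a) = 1/(1 − 2275) = -1/2274. Expand this rational in ℤ_5: compute digits iteratively via d_i = x_i mod 5, x_{i+1} = (x_i − d_i)/5. The first 6 digits are (1, 0, 1, 3, 4, 1).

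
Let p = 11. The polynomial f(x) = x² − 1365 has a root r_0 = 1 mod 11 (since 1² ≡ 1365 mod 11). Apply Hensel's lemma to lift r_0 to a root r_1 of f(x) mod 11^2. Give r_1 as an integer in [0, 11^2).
r_1 = 78 (mod 121)

Hensel's recurrence: r_{i+1} = r_i − f(r_i)·(f′(r_i))^{-1} mod 11^{i+2}, with f′(x) = 2x. Iterate:
  r_0 = 1 (mod 11)
  r_1 = 78 (mod 121)
Final: r_1 = 78, and one checks f(r_1) ≡ 0 mod 11^2.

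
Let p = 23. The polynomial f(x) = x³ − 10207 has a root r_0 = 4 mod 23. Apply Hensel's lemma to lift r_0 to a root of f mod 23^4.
r_3 = 204244 (mod 279841)

Hensel: r_{i+1} = r_i − f(r_i)/f′(r_i) mod 23^{i+2}, where f′(x) = 3x². Iterate:
  r_0 = 4 (mod 23)
  r_1 = 50 (mod 529)
  r_2 = 9572 (mod 12167)
  r_3 = 204244 (mod 279841)
Final: r = 204244 with f(r) ≡ 0 mod 23^4.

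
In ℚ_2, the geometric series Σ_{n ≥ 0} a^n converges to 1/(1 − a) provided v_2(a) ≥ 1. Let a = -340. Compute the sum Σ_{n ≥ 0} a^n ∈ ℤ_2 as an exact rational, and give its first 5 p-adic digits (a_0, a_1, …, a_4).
Σ a^n = 1/(1 − a) = 1/341;  first 5 digits = (1, 0, 1, 1, 1)

v_2(a) = 2 ≥ 1, so the series converges in ℤ_2 to 1/(1 − a) = 1/(1 − (-340)) = 1/341. Expand this rational in ℤ_2: compute digits iteratively via d_i = x_i mod 2, x_{i+1} = (x_i − d_i)/2. The first 5 digits are (1, 0, 1, 1, 1).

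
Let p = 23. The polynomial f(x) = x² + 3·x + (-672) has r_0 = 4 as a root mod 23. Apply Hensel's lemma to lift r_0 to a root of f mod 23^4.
r_3 = 160061 (mod 279841)

Hensel: r_{i+1} = r_i − f(r_i)·(f′(r_i))^{-1} mod 23^{i+2}, f′(x) = 2x + 3. Iterate:
  r_0 = 4 (mod 23)
  r_1 = 303 (mod 529)
  r_2 = 1890 (mod 12167)
  r_3 = 160061 (mod 279841)
Final: r = 160061 satisfies f(r) ≡ 0 mod 23^4.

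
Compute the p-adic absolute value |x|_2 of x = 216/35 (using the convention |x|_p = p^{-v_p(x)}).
|216/35|_2 = 1/8

Step 1 — compute v_2(x) by factoring powers of 2 out of the numerator and denominator: v_2(216/35) = 3. Step 2 — apply |x|_p = p^{-v_p(x)} = 2^{-3} = 1/8.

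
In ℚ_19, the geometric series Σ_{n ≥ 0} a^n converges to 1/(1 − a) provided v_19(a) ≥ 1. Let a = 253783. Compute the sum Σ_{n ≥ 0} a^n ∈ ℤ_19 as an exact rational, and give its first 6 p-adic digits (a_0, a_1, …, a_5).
Σ a^n = 1/(1 − a) = -1/253782;  first 6 digits = (1, 0, 0, 18, 1, 0)

v_19(a) = 3 ≥ 1, so the series converges in ℤ_19 to 1/(1 − a) = 1/(1 − 253783) = -1/253782. Expand this rational in ℤ_19: compute digits iteratively via d_i = x_i mod 19, x_{i+1} = (x_i − d_i)/19. The first 6 digits are (1, 0, 0, 18, 1, 0).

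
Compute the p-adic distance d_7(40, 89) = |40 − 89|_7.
d_7(40, 89) = 1/49

Step 1 — x − y = 40 − 89 = -49. Step 2 — v_7(-49) = 2 (factor: -49 = −(7^2 · 1); the sign does not affect v_p). Step 3 — |x − y|_7 = 7^{-2} = 1/49.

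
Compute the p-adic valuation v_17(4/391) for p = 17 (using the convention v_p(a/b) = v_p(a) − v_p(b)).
v_17(4/391) = -1

Factor powers of 17 from the numerator and denominator of the reduced fraction: 4 = 17^0 · 4 and 391 = 17^1 · 23. Apply v_p(a/b) = v_p(a) − v_p(b): v_17(4/391) = 0 − 1 = -1.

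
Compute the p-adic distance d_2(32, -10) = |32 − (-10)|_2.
d_2(32, -10) = 1/2

Step 1 — x − y = 32 − (-10) = 42. Step 2 — v_2(42) = 1 (factor: 42 = (2^1 · 21); the sign does not affect v_p). Step 3 — |x − y|_2 = 2^{-1} = 1/2.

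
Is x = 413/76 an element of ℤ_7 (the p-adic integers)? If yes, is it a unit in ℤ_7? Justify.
x ∈ ℤ_7 but not a unit; v_7(x) = 1 > 0

ℤ_7 = {x ∈ ℚ_7 : v_7(x) ≥ 0} and ℤ_7^× = {x ∈ ℤ_7 : v_7(x) = 0}. Here v_7(413/76) = v_7(num) − v_7(den) = 1; compare against these criteria.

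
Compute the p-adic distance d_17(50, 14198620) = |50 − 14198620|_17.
d_17(50, 14198620) = 1/1419857

Step 1 — x − y = 50 − 14198620 = -14198570. Step 2 — v_17(-14198570) = 5 (factor: -14198570 = −(17^5 · 10); the sign does not affect v_p). Step 3 — |x − y|_17 = 17^{-5} = 1/1419857.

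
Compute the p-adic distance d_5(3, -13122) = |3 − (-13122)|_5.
d_5(3, -13122) = 1/625

Step 1 — x − y = 3 − (-13122) = 13125. Step 2 — v_5(13125) = 4 (factor: 13125 = (5^4 · 21); the sign does not affect v_p). Step 3 — |x − y|_5 = 5^{-4} = 1/625.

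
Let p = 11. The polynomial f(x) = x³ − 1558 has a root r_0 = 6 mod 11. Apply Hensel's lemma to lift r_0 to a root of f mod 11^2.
r_1 = 61 (mod 121)

Hensel: r_{i+1} = r_i − f(r_i)/f′(r_i) mod 11^{i+2}, where f′(x) = 3x². Iterate:
  r_0 = 6 (mod 11)
  r_1 = 61 (mod 121)
Final: r = 61 with f(r) ≡ 0 mod 11^2.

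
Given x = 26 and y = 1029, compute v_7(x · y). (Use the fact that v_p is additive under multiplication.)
v_7(26754) = 3

v_p(x) = 0 (factor: 26 = 7^0 · 26); v_p(y) = 3 (factor: 1029 = 7^3 · 3). Additivity: v_p(xy) = v_p(x) + v_p(y) = 0 + 3 = 3. (Direct check: xy = 26754 = 7^3 · (78).)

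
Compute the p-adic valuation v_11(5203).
v_11(5203) = 2

v_11(n) is the largest exponent k such that 11^k divides n. Factor out: 5203 = 11^2 · 43. (Sign doesn't affect v_p.) So v_11(5203) = 2.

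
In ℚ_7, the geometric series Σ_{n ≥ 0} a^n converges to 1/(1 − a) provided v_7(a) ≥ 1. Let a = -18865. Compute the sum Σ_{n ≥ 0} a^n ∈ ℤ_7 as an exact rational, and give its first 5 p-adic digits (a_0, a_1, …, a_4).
Σ a^n = 1/(1 − a) = 1/18866;  first 5 digits = (1, 0, 0, 1, 6)

v_7(a) = 3 ≥ 1, so the series converges in ℤ_7 to 1/(1 − a) = 1/(1 − (-18865)) = 1/18866. Expand this rational in ℤ_7: compute digits iteratively via d_i = x_i mod 7, x_{i+1} = (x_i − d_i)/7. The first 5 digits are (1, 0, 0, 1, 6).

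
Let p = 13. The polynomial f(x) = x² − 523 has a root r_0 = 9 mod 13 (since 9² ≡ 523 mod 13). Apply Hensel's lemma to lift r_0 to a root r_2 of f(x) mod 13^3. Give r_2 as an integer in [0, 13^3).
r_2 = 1855 (mod 2197)

Hensel's recurrence: r_{i+1} = r_i − f(r_i)·(f′(r_i))^{-1} mod 13^{i+2}, with f′(x) = 2x. Iterate:
  r_0 = 9 (mod 13)
  r_1 = 165 (mod 169)
  r_2 = 1855 (mod 2197)
Final: r_2 = 1855, and one checks f(r_2) ≡ 0 mod 13^3.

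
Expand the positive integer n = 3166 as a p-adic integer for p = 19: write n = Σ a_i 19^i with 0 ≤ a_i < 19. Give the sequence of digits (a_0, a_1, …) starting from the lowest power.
(a_0, a_1, …) = (12, 14, 8)

Repeated division by 19 gives the digits low-to-high: 3166 = 12 + 14·19^1 + 8·19^2. Digit sequence: (12, 14, 8).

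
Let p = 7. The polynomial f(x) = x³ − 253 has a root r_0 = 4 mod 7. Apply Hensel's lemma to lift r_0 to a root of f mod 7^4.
r_3 = 2118 (mod 2401)

Hensel: r_{i+1} = r_i − f(r_i)/f′(r_i) mod 7^{i+2}, where f′(x) = 3x². Iterate:
  r_0 = 4 (mod 7)
  r_1 = 11 (mod 49)
  r_2 = 60 (mod 343)
  r_3 = 2118 (mod 2401)
Final: r = 2118 with f(r) ≡ 0 mod 7^4.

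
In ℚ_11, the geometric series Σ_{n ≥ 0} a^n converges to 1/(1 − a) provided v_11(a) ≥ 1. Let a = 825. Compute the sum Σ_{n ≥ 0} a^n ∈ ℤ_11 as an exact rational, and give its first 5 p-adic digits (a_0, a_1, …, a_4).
Σ a^n = 1/(1 − a) = -1/824;  first 5 digits = (1, 9, 10, 8, 2)

v_11(a) = 1 ≥ 1, so the series converges in ℤ_11 to 1/(1 − a) = 1/(1 − 825) = -1/824. Expand this rational in ℤ_11: compute digits iteratively via d_i = x_i mod 11, x_{i+1} = (x_i − d_i)/11. The first 5 digits are (1, 9, 10, 8, 2).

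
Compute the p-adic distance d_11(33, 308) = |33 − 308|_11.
d_11(33, 308) = 1/11

Step 1 — x − y = 33 − 308 = -275. Step 2 — v_11(-275) = 1 (factor: -275 = −(11^1 · 25); the sign does not affect v_p). Step 3 — |x − y|_11 = 11^{-1} = 1/11.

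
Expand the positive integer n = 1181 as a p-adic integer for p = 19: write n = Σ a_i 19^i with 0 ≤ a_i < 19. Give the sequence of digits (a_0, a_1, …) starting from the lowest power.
(a_0, a_1, …) = (3, 5, 3)

Repeated division by 19 gives the digits low-to-high: 1181 = 3 + 5·19^1 + 3·19^2. Digit sequence: (3, 5, 3).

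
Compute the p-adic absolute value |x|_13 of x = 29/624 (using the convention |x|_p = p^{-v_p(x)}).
|29/624|_13 = 13

Step 1 — compute v_13(x) by factoring powers of 13 out of the numerator and denominator: v_13(29/624) = -1. Step 2 — apply |x|_p = p^{-v_p(x)} = 13^{1} = 13.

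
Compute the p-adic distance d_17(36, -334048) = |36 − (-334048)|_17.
d_17(36, -334048) = 1/83521

Step 1 — x − y = 36 − (-334048) = 334084. Step 2 — v_17(334084) = 4 (factor: 334084 = (17^4 · 4); the sign does not affect v_p). Step 3 — |x − y|_17 = 17^{-4} = 1/83521.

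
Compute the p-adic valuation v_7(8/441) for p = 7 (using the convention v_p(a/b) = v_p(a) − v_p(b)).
v_7(8/441) = -2

Factor powers of 7 from the numerator and denominator of the reduced fraction: 8 = 7^0 · 8 and 441 = 7^2 · 9. Apply v_p(a/b) = v_p(a) − v_p(b): v_7(8/441) = 0 − 2 = -2.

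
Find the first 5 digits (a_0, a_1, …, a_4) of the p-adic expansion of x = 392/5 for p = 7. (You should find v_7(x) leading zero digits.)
(a_0, …, a_4) = (0, 0, 3, 4, 5)

v_7(392/5) = 2, so a_0 = ... = a_1 = 0. Factor out: x = 7^2 · u with u = 8/5 a unit in ℤ_7. Expand u iteratively via a_{v+i} = u_i mod 7, u_{i+1} = (u_i − a_{v+i})/7:
  u_0 = 8/5;  a_2 = 3;  u_1 = (u_0 − 3)/7 = -1/5
  u_1 = -1/5;  a_3 = 4;  u_2 = (u_1 − 4)/7 = -3/5
  u_2 = -3/5;  a_4 = 5;  u_3 = (u_2 − 5)/7 = -4/5
Digits: (0, 0, 3, 4, 5).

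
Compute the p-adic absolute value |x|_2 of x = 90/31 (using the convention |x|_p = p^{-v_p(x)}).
|90/31|_2 = 1/2

Step 1 — compute v_2(x) by factoring powers of 2 out of the numerator and denominator: v_2(90/31) = 1. Step 2 — apply |x|_p = p^{-v_p(x)} = 2^{-1} = 1/2.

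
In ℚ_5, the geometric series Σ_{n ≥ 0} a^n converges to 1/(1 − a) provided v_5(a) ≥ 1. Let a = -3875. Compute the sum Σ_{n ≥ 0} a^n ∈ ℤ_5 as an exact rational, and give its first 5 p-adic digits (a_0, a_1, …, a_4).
Σ a^n = 1/(1 − a) = 1/3876;  first 5 digits = (1, 0, 0, 4, 3)

v_5(a) = 3 ≥ 1, so the series converges in ℤ_5 to 1/(1 − a) = 1/(1 − (-3875)) = 1/3876. Expand this rational in ℤ_5: compute digits iteratively via d_i = x_i mod 5, x_{i+1} = (x_i − d_i)/5. The first 5 digits are (1, 0, 0, 4, 3).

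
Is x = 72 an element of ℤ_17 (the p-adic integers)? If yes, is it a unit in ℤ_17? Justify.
x ∈ ℤ_17^× (unit); v_17(x) = 0

ℤ_17 = {x ∈ ℚ_17 : v_17(x) ≥ 0} and ℤ_17^× = {x ∈ ℤ_17 : v_17(x) = 0}. Here v_17(72) = v_17(num) − v_17(den) = 0; compare against these criteria.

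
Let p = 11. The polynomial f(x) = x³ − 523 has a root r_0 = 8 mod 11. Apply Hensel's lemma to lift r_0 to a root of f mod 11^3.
r_2 = 107 (mod 1331)

Hensel: r_{i+1} = r_i − f(r_i)/f′(r_i) mod 11^{i+2}, where f′(x) = 3x². Iterate:
  r_0 = 8 (mod 11)
  r_1 = 107 (mod 121)
  r_2 = 107 (mod 1331)
Final: r = 107 with f(r) ≡ 0 mod 11^3.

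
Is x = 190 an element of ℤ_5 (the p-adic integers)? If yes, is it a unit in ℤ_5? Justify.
x ∈ ℤ_5 but not a unit; v_5(x) = 1 > 0

ℤ_5 = {x ∈ ℚ_5 : v_5(x) ≥ 0} and ℤ_5^× = {x ∈ ℤ_5 : v_5(x) = 0}. Here v_5(190) = v_5(num) − v_5(den) = 1; compare against these criteria.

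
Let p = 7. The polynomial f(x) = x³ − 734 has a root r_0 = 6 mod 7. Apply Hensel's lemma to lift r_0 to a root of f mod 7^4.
r_3 = 244 (mod 2401)

Hensel: r_{i+1} = r_i − f(r_i)/f′(r_i) mod 7^{i+2}, where f′(x) = 3x². Iterate:
  r_0 = 6 (mod 7)
  r_1 = 48 (mod 49)
  r_2 = 244 (mod 343)
  r_3 = 244 (mod 2401)
Final: r = 244 with f(r) ≡ 0 mod 7^4.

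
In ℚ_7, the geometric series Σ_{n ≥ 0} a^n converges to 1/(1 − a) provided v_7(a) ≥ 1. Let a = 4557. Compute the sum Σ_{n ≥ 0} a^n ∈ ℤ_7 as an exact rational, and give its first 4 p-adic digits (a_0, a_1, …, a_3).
Σ a^n = 1/(1 − a) = -1/4556;  first 4 digits = (1, 0, 2, 6)

v_7(a) = 2 ≥ 1, so the series converges in ℤ_7 to 1/(1 − a) = 1/(1 − 4557) = -1/4556. Expand this rational in ℤ_7: compute digits iteratively via d_i = x_i mod 7, x_{i+1} = (x_i − d_i)/7. The first 4 digits are (1, 0, 2, 6).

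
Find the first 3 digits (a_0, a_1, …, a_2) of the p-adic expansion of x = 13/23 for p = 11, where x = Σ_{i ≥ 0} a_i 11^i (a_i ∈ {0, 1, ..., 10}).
(a_0, …, a_2) = (2, 8, 5)

v_11(13/23) = 0 (numerator and denominator both coprime to 11), so x ∈ ℤ_11^×. Compute digits iteratively via a_i = x_i mod 11, x_{i+1} = (x_i − a_i)/11, with x_0 = x:
  x_0 = 13/23;  a_0 = 2;  x_1 = (x_0 − 2)/11 = -3/23
  x_1 = -3/23;  a_1 = 8;  x_2 = (x_1 − 8)/11 = -17/23
  x_2 = -17/23;  a_2 = 5;  x_3 = (x_2 − 5)/11 = -12/23
Digits: (2, 8, 5).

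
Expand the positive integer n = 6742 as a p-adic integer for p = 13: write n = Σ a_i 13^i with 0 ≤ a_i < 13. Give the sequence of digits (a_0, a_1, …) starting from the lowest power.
(a_0, a_1, …) = (8, 11, 0, 3)

Repeated division by 13 gives the digits low-to-high: 6742 = 8 + 11·13^1 + 3·13^3. Digit sequence: (8, 11, 0, 3).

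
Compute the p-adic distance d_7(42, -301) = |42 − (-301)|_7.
d_7(42, -301) = 1/343

Step 1 — x − y = 42 − (-301) = 343. Step 2 — v_7(343) = 3 (factor: 343 = (7^3 · 1); the sign does not affect v_p). Step 3 — |x − y|_7 = 7^{-3} = 1/343.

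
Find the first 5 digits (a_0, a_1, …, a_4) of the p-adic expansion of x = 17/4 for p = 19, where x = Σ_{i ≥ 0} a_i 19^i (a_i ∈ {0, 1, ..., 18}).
(a_0, …, a_4) = (9, 14, 4, 14, 4)

v_19(17/4) = 0 (numerator and denominator both coprime to 19), so x ∈ ℤ_19^×. Compute digits iteratively via a_i = x_i mod 19, x_{i+1} = (x_i − a_i)/19, with x_0 = x:
  x_0 = 17/4;  a_0 = 9;  x_1 = (x_0 − 9)/19 = -1/4
  x_1 = -1/4;  a_1 = 14;  x_2 = (x_1 − 14)/19 = -3/4
  x_2 = -3/4;  a_2 = 4;  x_3 = (x_2 − 4)/19 = -1/4
  x_3 = -1/4;  a_3 = 14;  x_4 = (x_3 − 14)/19 = -3/4
  x_4 = -3/4;  a_4 = 4;  x_5 = (x_4 − 4)/19 = -1/4
Digits: (9, 14, 4, 14, 4).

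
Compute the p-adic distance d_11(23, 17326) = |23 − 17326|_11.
d_11(23, 17326) = 1/1331

Step 1 — x − y = 23 − 17326 = -17303. Step 2 — v_11(-17303) = 3 (factor: -17303 = −(11^3 · 13); the sign does not affect v_p). Step 3 — |x − y|_11 = 11^{-3} = 1/1331.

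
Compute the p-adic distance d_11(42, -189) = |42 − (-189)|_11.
d_11(42, -189) = 1/11

Step 1 — x − y = 42 − (-189) = 231. Step 2 — v_11(231) = 1 (factor: 231 = (11^1 · 21); the sign does not affect v_p). Step 3 — |x − y|_11 = 11^{-1} = 1/11.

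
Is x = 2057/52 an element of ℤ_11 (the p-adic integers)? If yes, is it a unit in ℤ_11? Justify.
x ∈ ℤ_11 but not a unit; v_11(x) = 2 > 0

ℤ_11 = {x ∈ ℚ_11 : v_11(x) ≥ 0} and ℤ_11^× = {x ∈ ℤ_11 : v_11(x) = 0}. Here v_11(2057/52) = v_11(num) − v_11(den) = 2; compare against these criteria.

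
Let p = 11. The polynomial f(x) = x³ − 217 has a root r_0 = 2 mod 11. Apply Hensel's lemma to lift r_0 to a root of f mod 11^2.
r_1 = 90 (mod 121)

Hensel: r_{i+1} = r_i − f(r_i)/f′(r_i) mod 11^{i+2}, where f′(x) = 3x². Iterate:
  r_0 = 2 (mod 11)
  r_1 = 90 (mod 121)
Final: r = 90 with f(r) ≡ 0 mod 11^2.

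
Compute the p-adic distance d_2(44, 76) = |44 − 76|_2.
d_2(44, 76) = 1/32

Step 1 — x − y = 44 − 76 = -32. Step 2 — v_2(-32) = 5 (factor: -32 = −(2^5 · 1); the sign does not affect v_p). Step 3 — |x − y|_2 = 2^{-5} = 1/32.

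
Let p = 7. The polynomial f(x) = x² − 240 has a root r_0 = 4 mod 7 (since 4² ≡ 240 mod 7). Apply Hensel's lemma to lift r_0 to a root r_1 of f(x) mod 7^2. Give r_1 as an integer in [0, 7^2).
r_1 = 32 (mod 49)

Hensel's recurrence: r_{i+1} = r_i − f(r_i)·(f′(r_i))^{-1} mod 7^{i+2}, with f′(x) = 2x. Iterate:
  r_0 = 4 (mod 7)
  r_1 = 32 (mod 49)
Final: r_1 = 32, and one checks f(r_1) ≡ 0 mod 7^2.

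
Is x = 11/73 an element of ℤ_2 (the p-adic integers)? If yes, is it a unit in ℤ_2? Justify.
x ∈ ℤ_2^× (unit); v_2(x) = 0

ℤ_2 = {x ∈ ℚ_2 : v_2(x) ≥ 0} and ℤ_2^× = {x ∈ ℤ_2 : v_2(x) = 0}. Here v_2(11/73) = v_2(num) − v_2(den) = 0; compare against these criteria.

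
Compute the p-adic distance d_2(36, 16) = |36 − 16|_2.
d_2(36, 16) = 1/4

Step 1 — x − y = 36 − 16 = 20. Step 2 — v_2(20) = 2 (factor: 20 = (2^2 · 5); the sign does not affect v_p). Step 3 — |x − y|_2 = 2^{-2} = 1/4.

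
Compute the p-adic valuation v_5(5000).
v_5(5000) = 4

v_5(n) is the largest exponent k such that 5^k divides n. Factor out: 5000 = 5^4 · 8. (Sign doesn't affect v_p.) So v_5(5000) = 4.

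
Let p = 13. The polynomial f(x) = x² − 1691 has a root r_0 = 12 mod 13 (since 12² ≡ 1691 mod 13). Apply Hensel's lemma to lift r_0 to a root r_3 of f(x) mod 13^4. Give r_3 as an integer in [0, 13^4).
r_3 = 27715 (mod 28561)

Hensel's recurrence: r_{i+1} = r_i − f(r_i)·(f′(r_i))^{-1} mod 13^{i+2}, with f′(x) = 2x. Iterate:
  r_0 = 12 (mod 13)
  r_1 = 168 (mod 169)
  r_2 = 1351 (mod 2197)
  r_3 = 27715 (mod 28561)
Final: r_3 = 27715, and one checks f(r_3) ≡ 0 mod 13^4.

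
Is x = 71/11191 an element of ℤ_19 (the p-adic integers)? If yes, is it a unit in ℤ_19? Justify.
x ∉ ℤ_19 (v_19(x) = -2 < 0)

ℤ_19 = {x ∈ ℚ_19 : v_19(x) ≥ 0} and ℤ_19^× = {x ∈ ℤ_19 : v_19(x) = 0}. Here v_19(71/11191) = v_19(num) − v_19(den) = -2; compare against these criteria.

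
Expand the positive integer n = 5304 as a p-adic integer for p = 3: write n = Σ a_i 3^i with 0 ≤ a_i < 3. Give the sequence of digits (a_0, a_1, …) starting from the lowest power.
(a_0, a_1, …) = (0, 1, 1, 1, 2, 0, 1, 2)

Repeated division by 3 gives the digits low-to-high: 5304 = 1·3^1 + 1·3^2 + 1·3^3 + 2·3^4 + 1·3^6 + 2·3^7. Digit sequence: (0, 1, 1, 1, 2, 0, 1, 2).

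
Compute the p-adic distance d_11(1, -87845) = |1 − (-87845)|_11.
d_11(1, -87845) = 1/14641

Step 1 — x − y = 1 − (-87845) = 87846. Step 2 — v_11(87846) = 4 (factor: 87846 = (11^4 · 6); the sign does not affect v_p). Step 3 — |x − y|_11 = 11^{-4} = 1/14641.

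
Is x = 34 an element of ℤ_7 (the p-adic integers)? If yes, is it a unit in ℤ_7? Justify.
x ∈ ℤ_7^× (unit); v_7(x) = 0

ℤ_7 = {x ∈ ℚ_7 : v_7(x) ≥ 0} and ℤ_7^× = {x ∈ ℤ_7 : v_7(x) = 0}. Here v_7(34) = v_7(num) − v_7(den) = 0; compare against these criteria.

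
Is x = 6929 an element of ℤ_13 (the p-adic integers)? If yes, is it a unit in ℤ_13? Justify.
x ∈ ℤ_13 but not a unit; v_13(x) = 2 > 0

ℤ_13 = {x ∈ ℚ_13 : v_13(x) ≥ 0} and ℤ_13^× = {x ∈ ℤ_13 : v_13(x) = 0}. Here v_13(6929) = v_13(num) − v_13(den) = 2; compare against these criteria.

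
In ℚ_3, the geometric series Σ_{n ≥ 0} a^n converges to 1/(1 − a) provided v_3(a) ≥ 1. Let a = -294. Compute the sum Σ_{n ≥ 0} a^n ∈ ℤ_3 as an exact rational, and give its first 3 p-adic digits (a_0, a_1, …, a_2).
Σ a^n = 1/(1 − a) = 1/295;  first 3 digits = (1, 1, 1)

v_3(a) = 1 ≥ 1, so the series converges in ℤ_3 to 1/(1 − a) = 1/(1 − (-294)) = 1/295. Expand this rational in ℤ_3: compute digits iteratively via d_i = x_i mod 3, x_{i+1} = (x_i − d_i)/3. The first 3 digits are (1, 1, 1).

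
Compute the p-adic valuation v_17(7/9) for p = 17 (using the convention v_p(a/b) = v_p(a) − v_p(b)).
v_17(7/9) = 0

Factor powers of 17 from the numerator and denominator of the reduced fraction: 7 = 17^0 · 7 and 9 = 17^0 · 9. Apply v_p(a/b) = v_p(a) − v_p(b): v_17(7/9) = 0 − 0 = 0.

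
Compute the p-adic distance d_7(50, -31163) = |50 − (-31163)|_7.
d_7(50, -31163) = 1/2401

Step 1 — x − y = 50 − (-31163) = 31213. Step 2 — v_7(31213) = 4 (factor: 31213 = (7^4 · 13); the sign does not affect v_p). Step 3 — |x − y|_7 = 7^{-4} = 1/2401.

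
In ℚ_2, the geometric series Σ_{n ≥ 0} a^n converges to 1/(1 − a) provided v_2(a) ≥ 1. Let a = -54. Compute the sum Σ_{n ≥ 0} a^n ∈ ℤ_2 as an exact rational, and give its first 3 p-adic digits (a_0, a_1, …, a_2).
Σ a^n = 1/(1 − a) = 1/55;  first 3 digits = (1, 1, 1)

v_2(a) = 1 ≥ 1, so the series converges in ℤ_2 to 1/(1 − a) = 1/(1 − (-54)) = 1/55. Expand this rational in ℤ_2: compute digits iteratively via d_i = x_i mod 2, x_{i+1} = (x_i − d_i)/2. The first 3 digits are (1, 1, 1).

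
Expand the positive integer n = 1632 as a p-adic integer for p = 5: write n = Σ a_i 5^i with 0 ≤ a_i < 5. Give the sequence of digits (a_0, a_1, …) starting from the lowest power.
(a_0, a_1, …) = (2, 1, 0, 3, 2)

Repeated division by 5 gives the digits low-to-high: 1632 = 2 + 1·5^1 + 3·5^3 + 2·5^4. Digit sequence: (2, 1, 0, 3, 2).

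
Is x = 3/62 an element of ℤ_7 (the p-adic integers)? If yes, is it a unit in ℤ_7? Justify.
x ∈ ℤ_7^× (unit); v_7(x) = 0

ℤ_7 = {x ∈ ℚ_7 : v_7(x) ≥ 0} and ℤ_7^× = {x ∈ ℤ_7 : v_7(x) = 0}. Here v_7(3/62) = v_7(num) − v_7(den) = 0; compare against these criteria.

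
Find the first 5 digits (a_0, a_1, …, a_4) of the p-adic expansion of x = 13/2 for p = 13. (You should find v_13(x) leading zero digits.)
(a_0, …, a_4) = (0, 7, 6, 6, 6)

v_13(13/2) = 1, so a_0 = ... = a_0 = 0. Factor out: x = 13^1 · u with u = 1/2 a unit in ℤ_13. Expand u iteratively via a_{v+i} = u_i mod 13, u_{i+1} = (u_i − a_{v+i})/13:
  u_0 = 1/2;  a_1 = 7;  u_1 = (u_0 − 7)/13 = -1/2
  u_1 = -1/2;  a_2 = 6;  u_2 = (u_1 − 6)/13 = -1/2
  u_2 = -1/2;  a_3 = 6;  u_3 = (u_2 − 6)/13 = -1/2
  u_3 = -1/2;  a_4 = 6;  u_4 = (u_3 − 6)/13 = -1/2
Digits: (0, 7, 6, 6, 6).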